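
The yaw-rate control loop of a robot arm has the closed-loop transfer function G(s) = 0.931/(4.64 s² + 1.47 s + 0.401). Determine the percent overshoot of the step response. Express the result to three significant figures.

Dividing through by 4.64: denominator becomes s² + 0.3168 s + 0.08642.
So ω_n = √0.08642 = 0.294 rad/s and ζ = 0.3168/(2·0.294) = 0.539.
%OS = 100·exp(−πζ/√(1−ζ²)) = 13.4%.

%OS ≈ 13.4%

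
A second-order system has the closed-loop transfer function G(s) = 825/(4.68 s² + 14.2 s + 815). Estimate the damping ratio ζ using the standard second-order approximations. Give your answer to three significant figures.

ζ ≈ 0.115

Dividing through by 4.68: denominator becomes s² + 3.034 s + 174.1.
So ω_n = √174.1 = 13.2 rad/s and ζ = 3.034/(2·13.2) = 0.115.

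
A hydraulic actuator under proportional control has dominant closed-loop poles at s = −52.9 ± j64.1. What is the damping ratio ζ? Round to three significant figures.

With σ = 52.9, ω_d = 64.1: ω_n = √(σ²+ω_d²) = 83.1 rad/s, ζ = σ/ω_n = 0.637.

ζ ≈ 0.637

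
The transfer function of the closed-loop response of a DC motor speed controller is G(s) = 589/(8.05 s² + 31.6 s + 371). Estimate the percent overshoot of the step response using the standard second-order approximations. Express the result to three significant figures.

%OS ≈ 38.7%

Dividing through by 8.05: denominator becomes s² + 3.925 s + 46.09.
So ω_n = √46.09 = 6.79 rad/s and ζ = 3.925/(2·6.79) = 0.289.
%OS = 100 e^{−πζ/√(1−ζ²)} with ζ = 0.289 gives 38.7%.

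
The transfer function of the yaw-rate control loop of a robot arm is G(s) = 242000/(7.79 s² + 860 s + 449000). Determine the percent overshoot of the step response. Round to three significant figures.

%OS ≈ 47.6%

Dividing through by 7.79: denominator becomes s² + 110.4 s + 57640.
So ω_n = √57640 = 240 rad/s and ζ = 110.4/(2·240) = 0.230.
%OS = 100 e^{−πζ/√(1−ζ²)} with ζ = 0.230 gives 47.6%.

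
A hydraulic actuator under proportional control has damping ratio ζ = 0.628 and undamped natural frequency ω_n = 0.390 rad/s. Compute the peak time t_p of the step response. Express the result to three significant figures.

t_p ≈ 10.4 s

The damped frequency is ω_d = ω_n√(1−ζ²) = 0.390·√(1−0.394) = 0.304 rad/s.
Peak time t_p = π/ω_d = π/0.304 = 10.4 s.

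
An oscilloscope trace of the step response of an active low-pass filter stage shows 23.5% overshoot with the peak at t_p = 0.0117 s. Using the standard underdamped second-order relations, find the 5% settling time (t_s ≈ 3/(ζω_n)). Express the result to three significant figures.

t_s ≈ 0.0242 s

From the overshoot, ζ = −ln(OS)/√(π²+ln²(OS)) = 0.419.
t_p = π/ω_d ⇒ ω_d = 269 rad/s; then ω_n = ω_d/√(1−ζ²) = 296 rad/s.
t_s ≈ 3/(ζω_n) = 3/(0.419·296) = 0.0242 s.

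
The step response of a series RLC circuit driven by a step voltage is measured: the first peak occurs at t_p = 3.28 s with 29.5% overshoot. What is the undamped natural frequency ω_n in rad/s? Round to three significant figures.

ω_n ≈ 1.03 rad/s

The overshoot fixes ζ = −ln(OS)/√(π²+ln²(OS)) = 0.362.
From t_p = π/ω_d, ω_d = π/3.28 = 0.958 rad/s, so ω_n = ω_d/√(1−ζ²) = 1.03 rad/s.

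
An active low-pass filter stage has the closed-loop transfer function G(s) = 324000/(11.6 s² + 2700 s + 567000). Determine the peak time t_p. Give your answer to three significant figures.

t_p ≈ 0.0167 s

Dividing through by 11.6: denominator becomes s² + 232.8 s + 48880.
So ω_n = √48880 = 221 rad/s and ζ = 232.8/(2·221) = 0.526.
The damped frequency ω_d = ω_n√(1−ζ²) = 188 rad/s. t_p = π/ω_d = 0.0167 s.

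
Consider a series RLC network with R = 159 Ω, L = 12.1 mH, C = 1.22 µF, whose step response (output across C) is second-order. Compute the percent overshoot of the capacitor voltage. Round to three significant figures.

%OS ≈ 1.55%

For a series RLC circuit (capacitor voltage as output), ω_n = 1/√(LC) = 1/√(12.1 mH · 1.22 µF) = 8230 rad/s.
ζ = (R/2)·√(C/L) = (159/2)·√(1.22 µF/12.1 mH) = 0.798.
%OS = 100·exp(−πζ/√(1−ζ²)) = 1.55%.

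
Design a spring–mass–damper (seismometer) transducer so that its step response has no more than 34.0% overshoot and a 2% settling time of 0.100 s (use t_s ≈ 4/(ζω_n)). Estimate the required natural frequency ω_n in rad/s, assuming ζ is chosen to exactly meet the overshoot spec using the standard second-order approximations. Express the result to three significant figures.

From %OS = 100·exp(−πζ/√(1−ζ²)), invert to get ζ = −ln(OS)/√(π² + ln²(OS)) with OS = 0.340.
−ln 0.340 = 1.079, so ζ = 1.079/√(π² + 1.164) = 0.325.
From t_s ≈ 4/(ζω_n): ω_n = 4/(ζ·t_s) = 4/(0.325·0.100) = 123 rad/s.

ω_n ≈ 123 rad/s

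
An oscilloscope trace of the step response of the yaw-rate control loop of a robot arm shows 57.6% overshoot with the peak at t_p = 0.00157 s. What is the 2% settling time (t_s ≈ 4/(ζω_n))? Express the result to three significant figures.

t_s ≈ 0.0114 s

ζ from %OS: ζ = |ln 0.576|/√(π²+ln²0.576) = 0.173.
t_p = π/ω_d ⇒ ω_d = 2000 rad/s; then ω_n = ω_d/√(1−ζ²) = 2030 rad/s.
t_s ≈ 4/(ζω_n) = 4/(0.173·2030) = 0.0114 s.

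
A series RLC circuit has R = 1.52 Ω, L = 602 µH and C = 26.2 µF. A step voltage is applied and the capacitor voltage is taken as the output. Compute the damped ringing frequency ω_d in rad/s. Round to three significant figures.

ω_d ≈ 7860 rad/s

For a series RLC circuit (capacitor voltage as output), ω_n = 1/√(LC) = 1/√(602 µH · 26.2 µF) = 7960 rad/s.
ζ = (R/2)·√(C/L) = (1.52/2)·√(26.2 µF/602 µH) = 0.159.
The damped frequency ω_d = ω_n√(1−ζ²) = 7860 rad/s.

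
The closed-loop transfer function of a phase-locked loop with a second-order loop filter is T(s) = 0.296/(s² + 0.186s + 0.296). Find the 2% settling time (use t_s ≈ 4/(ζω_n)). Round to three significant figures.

t_s ≈ 43.0 s

Comparing the denominator to s² + 2ζω_n s + ω_n²: ω_n = √0.296 = 0.544 rad/s, and 2ζω_n = 0.186 so ζ = 0.186/(2·0.544) = 0.171.
t_s ≈ 4/(ζω_n) = 4/(0.171·0.544) = 43.0 s.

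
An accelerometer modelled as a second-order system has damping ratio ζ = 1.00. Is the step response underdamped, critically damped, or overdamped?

critically damped

Since ζ = 1, the system is critically damped.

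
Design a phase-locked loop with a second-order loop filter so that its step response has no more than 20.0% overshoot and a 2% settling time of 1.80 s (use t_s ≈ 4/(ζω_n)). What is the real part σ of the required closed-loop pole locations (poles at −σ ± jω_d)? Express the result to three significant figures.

The settling-time spec alone fixes σ = ζω_n = 4/t_s = 4/1.80 = 2.22.
(Overshoot then fixes ζ = 0.456 and hence ω_d = σ·√(1−ζ²)/ζ = 4.34 rad/s.)

σ ≈ 2.22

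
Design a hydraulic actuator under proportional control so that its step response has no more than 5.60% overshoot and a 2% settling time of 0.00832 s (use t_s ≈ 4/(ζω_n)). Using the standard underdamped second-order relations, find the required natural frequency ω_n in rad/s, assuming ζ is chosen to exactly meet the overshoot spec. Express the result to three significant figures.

Inverting the overshoot relation: ζ = |ln 0.0560|/√(π² + ln²0.0560) = 0.676.
From t_s ≈ 4/(ζω_n): ω_n = 4/(ζ·t_s) = 4/(0.676·0.00832) = 711 rad/s.

ω_n ≈ 711 rad/s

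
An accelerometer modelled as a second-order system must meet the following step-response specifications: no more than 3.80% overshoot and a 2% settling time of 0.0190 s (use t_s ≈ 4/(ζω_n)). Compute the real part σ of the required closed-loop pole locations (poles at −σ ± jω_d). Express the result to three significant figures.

The settling-time spec alone fixes σ = ζω_n = 4/t_s = 4/0.0190 = 211.
(Overshoot then fixes ζ = 0.721 and hence ω_d = σ·√(1−ζ²)/ζ = 202 rad/s.)

σ ≈ 211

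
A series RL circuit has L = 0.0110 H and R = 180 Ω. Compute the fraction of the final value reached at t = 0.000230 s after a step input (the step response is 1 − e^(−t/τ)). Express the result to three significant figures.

y/y_∞ ≈ 0.977

τ = L/R = 0.0110/180 = 0.0000611 s.
y(t)/y_∞ = 1 − e^(−t/τ) = 1 − e^(−0.000230/0.0000611) = 1 − e^(−3.76) = 0.977.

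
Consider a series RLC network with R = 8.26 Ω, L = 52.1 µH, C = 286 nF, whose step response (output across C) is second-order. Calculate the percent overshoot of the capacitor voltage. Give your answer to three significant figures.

%OS ≈ 36.4%

For a series RLC circuit (capacitor voltage as output), ω_n = 1/√(LC) = 1/√(52.1 µH · 286 nF) = 259000 rad/s.
ζ = (R/2)·√(C/L) = (8.26/2)·√(286 nF/52.1 µH) = 0.306.
%OS = 100 e^{−πζ/√(1−ζ²)} with ζ = 0.306 gives 36.4%.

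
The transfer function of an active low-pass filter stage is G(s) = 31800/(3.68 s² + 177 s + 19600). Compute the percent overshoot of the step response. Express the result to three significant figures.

Dividing through by 3.68: denominator becomes s² + 48.10 s + 5326.
So ω_n = √5326 = 73.0 rad/s and ζ = 48.10/(2·73.0) = 0.330.
Overshoot: exp(−π·0.330/√(1−0.330²)) = 0.334, i.e. 33.4%.

%OS ≈ 33.4%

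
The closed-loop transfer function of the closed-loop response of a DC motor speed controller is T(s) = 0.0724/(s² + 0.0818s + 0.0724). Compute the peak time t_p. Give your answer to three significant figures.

Matching coefficients with s² + 2ζω_n s + ω_n² gives ω_n² = 0.0724 ⇒ ω_n = 0.269 rad/s, and ζ = 0.0818/(2ω_n) = 0.152.
ω_d = 0.269·√(1 − 0.152²) = 0.266 rad/s. Then t_p = π/ω_d = 11.8 s.

t_p ≈ 11.8 s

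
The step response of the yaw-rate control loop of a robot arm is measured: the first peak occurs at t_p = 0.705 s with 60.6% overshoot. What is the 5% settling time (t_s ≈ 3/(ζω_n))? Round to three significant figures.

The overshoot fixes ζ = −ln(OS)/√(π²+ln²(OS)) = 0.157.
t_p = π/ω_d ⇒ ω_d = 4.46 rad/s; then ω_n = ω_d/√(1−ζ²) = 4.51 rad/s.
t_s ≈ 3/(ζω_n) = 3/(0.157·4.51) = 4.22 s.

t_s ≈ 4.22 s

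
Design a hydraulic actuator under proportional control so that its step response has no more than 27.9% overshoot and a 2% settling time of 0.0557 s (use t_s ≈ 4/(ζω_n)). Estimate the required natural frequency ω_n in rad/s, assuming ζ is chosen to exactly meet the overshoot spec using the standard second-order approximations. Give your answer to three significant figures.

ω_n ≈ 191 rad/s

From %OS = 100·exp(−πζ/√(1−ζ²)), invert to get ζ = −ln(OS)/√(π² + ln²(OS)) with OS = 0.279.
−ln 0.279 = 1.277, so ζ = 1.277/√(π² + 1.630) = 0.376.
Then ω_n = 4/(ζ t_s) = 4/(0.376 × 0.0557) = 191 rad/s.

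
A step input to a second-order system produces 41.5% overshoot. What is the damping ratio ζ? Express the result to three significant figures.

ζ ≈ 0.270

ζ = −ln(OS)/√(π² + (ln OS)²). With OS = 0.415, ln OS = −0.8795 and ζ = 0.8795/3.262 = 0.270.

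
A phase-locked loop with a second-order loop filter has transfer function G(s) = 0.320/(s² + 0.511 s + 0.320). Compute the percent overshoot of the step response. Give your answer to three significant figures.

%OS ≈ 20.4%

Comparing the denominator to s² + 2ζω_n s + ω_n²: ω_n = √0.320 = 0.566 rad/s, and 2ζω_n = 0.511 so ζ = 0.511/(2·0.566) = 0.452.
%OS = 100·exp(−πζ/√(1−ζ²)) = 20.4%.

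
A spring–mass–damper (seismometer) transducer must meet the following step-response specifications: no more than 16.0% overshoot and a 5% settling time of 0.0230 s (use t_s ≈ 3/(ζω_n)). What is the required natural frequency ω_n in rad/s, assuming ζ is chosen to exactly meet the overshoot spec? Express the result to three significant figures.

From %OS = 100·exp(−πζ/√(1−ζ²)), invert to get ζ = −ln(OS)/√(π² + ln²(OS)) with OS = 0.160.
−ln 0.160 = 1.833, so ζ = 1.833/√(π² + 3.358) = 0.504.
From t_s ≈ 3/(ζω_n): ω_n = 3/(ζ·t_s) = 3/(0.504·0.0230) = 259 rad/s.

ω_n ≈ 259 rad/s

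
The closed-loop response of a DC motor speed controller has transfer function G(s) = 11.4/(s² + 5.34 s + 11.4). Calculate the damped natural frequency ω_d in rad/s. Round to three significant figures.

Comparing the denominator to s² + 2ζω_n s + ω_n²: ω_n = √11.4 = 3.38 rad/s, and 2ζω_n = 5.34 so ζ = 5.34/(2·3.38) = 0.791.
ω_d = ω_n√(1−ζ²) = 2.07 rad/s.

ω_d ≈ 2.07 rad/s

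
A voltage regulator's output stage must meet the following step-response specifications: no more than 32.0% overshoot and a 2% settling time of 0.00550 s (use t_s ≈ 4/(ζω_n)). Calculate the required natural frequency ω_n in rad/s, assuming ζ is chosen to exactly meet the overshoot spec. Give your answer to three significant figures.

From %OS = 100·exp(−πζ/√(1−ζ²)), invert to get ζ = −ln(OS)/√(π² + ln²(OS)) with OS = 0.320.
−ln 0.320 = 1.139, so ζ = 1.139/√(π² + 1.298) = 0.341.
Then ω_n = 4/(ζ t_s) = 4/(0.341 × 0.00550) = 2130 rad/s.

ω_n ≈ 2130 rad/s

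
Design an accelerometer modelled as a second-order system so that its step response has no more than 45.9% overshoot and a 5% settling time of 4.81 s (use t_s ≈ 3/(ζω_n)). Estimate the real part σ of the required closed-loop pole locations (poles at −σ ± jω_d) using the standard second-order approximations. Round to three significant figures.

σ ≈ 0.624

The settling-time spec alone fixes σ = ζω_n = 3/t_s = 3/4.81 = 0.624.
(Overshoot then fixes ζ = 0.241 and hence ω_d = σ·√(1−ζ²)/ζ = 2.52 rad/s.)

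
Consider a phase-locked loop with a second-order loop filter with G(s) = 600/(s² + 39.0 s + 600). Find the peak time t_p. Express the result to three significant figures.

t_p ≈ 0.212 s

ω_n = √600 = 24.5 rad/s; ζ = 39.0/(2·24.5) = 0.796.
ω_d = ω_n√(1−ζ²) = 14.8 rad/s. Then t_p = π/ω_d = 0.212 s.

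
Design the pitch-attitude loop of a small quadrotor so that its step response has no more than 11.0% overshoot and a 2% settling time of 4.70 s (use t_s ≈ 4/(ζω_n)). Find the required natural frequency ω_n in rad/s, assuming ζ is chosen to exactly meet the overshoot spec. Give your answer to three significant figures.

Inverting the overshoot relation: ζ = |ln 0.110|/√(π² + ln²0.110) = 0.575.
Then ω_n = 4/(ζ t_s) = 4/(0.575 × 4.70) = 1.48 rad/s.

ω_n ≈ 1.48 rad/s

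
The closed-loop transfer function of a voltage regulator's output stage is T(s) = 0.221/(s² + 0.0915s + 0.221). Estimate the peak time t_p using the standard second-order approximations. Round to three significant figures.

t_p ≈ 6.71 s

ω_n = √0.221 = 0.470 rad/s; ζ = 0.0915/(2·0.470) = 0.0973.
ω_d = 0.470·√(1 − 0.0973²) = 0.468 rad/s. Then t_p = π/ω_d = 6.71 s.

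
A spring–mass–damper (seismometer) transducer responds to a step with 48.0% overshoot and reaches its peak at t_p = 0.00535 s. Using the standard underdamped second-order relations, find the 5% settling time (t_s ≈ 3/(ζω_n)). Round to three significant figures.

t_s ≈ 0.0219 s

ζ from %OS: ζ = |ln 0.480|/√(π²+ln²0.480) = 0.228.
From t_p = π/ω_d, ω_d = π/0.00535 = 587 rad/s, so ω_n = ω_d/√(1−ζ²) = 603 rad/s.
t_s ≈ 3/(ζω_n) = 3/(0.228·603) = 0.0219 s.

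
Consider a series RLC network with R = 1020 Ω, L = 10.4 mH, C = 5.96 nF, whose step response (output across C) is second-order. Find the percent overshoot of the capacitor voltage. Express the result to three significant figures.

%OS ≈ 26.9%

For a series RLC circuit (capacitor voltage as output), ω_n = 1/√(LC) = 1/√(10.4 mH · 5.96 nF) = 127000 rad/s.
ζ = (R/2)·√(C/L) = (1020/2)·√(5.96 nF/10.4 mH) = 0.386.
%OS = 100 e^{−πζ/√(1−ζ²)} with ζ = 0.386 gives 26.9%.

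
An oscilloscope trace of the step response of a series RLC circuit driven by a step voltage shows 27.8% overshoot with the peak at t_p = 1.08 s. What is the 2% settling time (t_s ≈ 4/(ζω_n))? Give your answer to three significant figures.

The overshoot fixes ζ = −ln(OS)/√(π²+ln²(OS)) = 0.377.
t_p = π/ω_d ⇒ ω_d = 2.91 rad/s; then ω_n = ω_d/√(1−ζ²) = 3.14 rad/s.
t_s ≈ 4/(ζω_n) = 4/(0.377·3.14) = 3.37 s.

t_s ≈ 3.37 s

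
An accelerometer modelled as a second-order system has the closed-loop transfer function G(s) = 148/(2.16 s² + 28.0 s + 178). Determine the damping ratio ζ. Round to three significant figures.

Dividing through by 2.16: denominator becomes s² + 12.96 s + 82.41.
So ω_n = √82.41 = 9.08 rad/s and ζ = 12.96/(2·9.08) = 0.714.

ζ ≈ 0.714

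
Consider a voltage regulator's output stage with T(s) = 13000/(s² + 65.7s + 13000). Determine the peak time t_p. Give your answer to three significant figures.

t_p ≈ 0.0288 s

Matching coefficients with s² + 2ζω_n s + ω_n² gives ω_n² = 13000 ⇒ ω_n = 114 rad/s, and ζ = 65.7/(2ω_n) = 0.288.
The damped frequency ω_d = ω_n√(1−ζ²) = 109 rad/s. Then t_p = π/ω_d = 0.0288 s.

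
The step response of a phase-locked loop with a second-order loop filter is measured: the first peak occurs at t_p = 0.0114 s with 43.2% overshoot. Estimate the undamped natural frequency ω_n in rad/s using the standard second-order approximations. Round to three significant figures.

ω_n ≈ 285 rad/s

The overshoot fixes ζ = −ln(OS)/√(π²+ln²(OS)) = 0.258.
t_p = π/ω_d ⇒ ω_d = 276 rad/s; then ω_n = ω_d/√(1−ζ²) = 285 rad/s.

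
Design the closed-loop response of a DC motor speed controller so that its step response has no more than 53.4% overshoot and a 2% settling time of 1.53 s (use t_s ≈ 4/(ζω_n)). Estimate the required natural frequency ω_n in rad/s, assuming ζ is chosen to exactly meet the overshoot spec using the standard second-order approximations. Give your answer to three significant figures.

Inverting the overshoot relation: ζ = |ln 0.534|/√(π² + ln²0.534) = 0.196.
From t_s ≈ 4/(ζω_n): ω_n = 4/(ζ·t_s) = 4/(0.196·1.53) = 13.4 rad/s.

ω_n ≈ 13.4 rad/s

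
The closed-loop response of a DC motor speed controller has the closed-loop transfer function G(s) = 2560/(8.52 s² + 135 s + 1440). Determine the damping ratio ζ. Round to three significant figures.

ζ ≈ 0.609

Dividing through by 8.52: denominator becomes s² + 15.85 s + 169.0.
So ω_n = √169.0 = 13.0 rad/s and ζ = 15.85/(2·13.0) = 0.609.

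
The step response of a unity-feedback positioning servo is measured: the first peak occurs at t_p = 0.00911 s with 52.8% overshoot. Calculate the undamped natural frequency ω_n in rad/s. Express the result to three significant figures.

ω_n ≈ 352 rad/s

ζ from %OS: ζ = |ln 0.528|/√(π²+ln²0.528) = 0.199.
From t_p = π/ω_d, ω_d = π/0.00911 = 345 rad/s, so ω_n = ω_d/√(1−ζ²) = 352 rad/s.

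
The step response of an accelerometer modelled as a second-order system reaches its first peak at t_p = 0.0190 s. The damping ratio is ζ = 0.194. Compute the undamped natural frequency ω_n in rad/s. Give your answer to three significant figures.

ω_n ≈ 169 rad/s

Peak time t_p = π/ω_d, so ω_d = π/t_p = π/0.0190 = 165 rad/s.
ω_n = ω_d/√(1−ζ²) = 165/√0.962 = 169 rad/s.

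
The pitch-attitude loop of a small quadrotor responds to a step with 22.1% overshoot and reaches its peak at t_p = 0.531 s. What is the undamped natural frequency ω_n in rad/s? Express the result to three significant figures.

From the overshoot, ζ = −ln(OS)/√(π²+ln²(OS)) = 0.433.
From t_p = π/ω_d, ω_d = π/0.531 = 5.92 rad/s, so ω_n = ω_d/√(1−ζ²) = 6.56 rad/s.

ω_n ≈ 6.56 rad/s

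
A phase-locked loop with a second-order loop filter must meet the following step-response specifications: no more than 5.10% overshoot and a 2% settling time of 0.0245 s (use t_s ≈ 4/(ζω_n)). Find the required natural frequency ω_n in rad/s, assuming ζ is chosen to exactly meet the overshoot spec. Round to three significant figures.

ω_n ≈ 237 rad/s

Inverting the overshoot relation: ζ = |ln 0.0510|/√(π² + ln²0.0510) = 0.688.
Then ω_n = 4/(ζ t_s) = 4/(0.688 × 0.0245) = 237 rad/s.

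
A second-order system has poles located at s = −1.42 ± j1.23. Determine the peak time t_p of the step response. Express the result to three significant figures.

t_p ≈ 2.55 s

t_p = π/ω_d with ω_d = 1.23 (the imaginary part), so t_p = 2.55 s.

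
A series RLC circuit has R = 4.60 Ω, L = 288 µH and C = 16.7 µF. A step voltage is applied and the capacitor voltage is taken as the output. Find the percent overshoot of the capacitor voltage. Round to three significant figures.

%OS ≈ 12.4%

For a series RLC circuit (capacitor voltage as output), ω_n = 1/√(LC) = 1/√(288 µH · 16.7 µF) = 14400 rad/s.
ζ = (R/2)·√(C/L) = (4.60/2)·√(16.7 µF/288 µH) = 0.554.
%OS = 100·exp(−πζ/√(1−ζ²)) = 12.4%.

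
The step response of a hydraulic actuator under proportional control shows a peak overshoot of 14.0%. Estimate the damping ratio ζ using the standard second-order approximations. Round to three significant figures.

Inverting the overshoot relation: ζ = |ln 0.140|/√(π² + ln²0.140) = 0.531.

ζ ≈ 0.531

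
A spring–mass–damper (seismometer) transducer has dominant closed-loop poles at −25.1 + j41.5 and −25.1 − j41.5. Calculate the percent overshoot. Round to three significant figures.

%OS ≈ 15.0%

With σ = 25.1, ω_d = 41.5: ω_n = √(σ²+ω_d²) = 48.5 rad/s, ζ = σ/ω_n = 0.518.
%OS = 100 e^{−πζ/√(1−ζ²)} with ζ = 0.518 gives 15.0%.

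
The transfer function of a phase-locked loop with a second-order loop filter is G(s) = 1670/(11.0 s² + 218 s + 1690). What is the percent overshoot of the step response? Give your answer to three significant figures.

%OS ≈ 1.53%

Dividing through by 11.0: denominator becomes s² + 19.82 s + 153.6.
So ω_n = √153.6 = 12.4 rad/s and ζ = 19.82/(2·12.4) = 0.799.
%OS = 100 e^{−πζ/√(1−ζ²)} with ζ = 0.799 gives 1.53%.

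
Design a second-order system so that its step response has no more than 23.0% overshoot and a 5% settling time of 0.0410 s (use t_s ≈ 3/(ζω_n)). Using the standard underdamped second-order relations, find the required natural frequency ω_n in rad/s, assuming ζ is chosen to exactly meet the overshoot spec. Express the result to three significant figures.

ω_n ≈ 173 rad/s

ζ = −ln(OS)/√(π² + (ln OS)²). With OS = 0.230, ln OS = −1.470 and ζ = 1.470/3.468 = 0.424.
Then ω_n = 3/(ζ t_s) = 3/(0.424 × 0.0410) = 173 rad/s.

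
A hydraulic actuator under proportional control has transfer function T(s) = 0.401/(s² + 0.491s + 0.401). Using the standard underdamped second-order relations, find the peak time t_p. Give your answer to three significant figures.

Comparing the denominator to s² + 2ζω_n s + ω_n²: ω_n = √0.401 = 0.633 rad/s, and 2ζω_n = 0.491 so ζ = 0.491/(2·0.633) = 0.388.
ω_d = ω_n√(1−ζ²) = 0.584 rad/s. Then t_p = π/ω_d = 5.38 s.

t_p ≈ 5.38 s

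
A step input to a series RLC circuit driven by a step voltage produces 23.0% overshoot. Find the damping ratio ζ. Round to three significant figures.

ζ ≈ 0.424

ζ = −ln(OS)/√(π² + (ln OS)²). With OS = 0.230, ln OS = −1.470 and ζ = 1.470/3.468 = 0.424.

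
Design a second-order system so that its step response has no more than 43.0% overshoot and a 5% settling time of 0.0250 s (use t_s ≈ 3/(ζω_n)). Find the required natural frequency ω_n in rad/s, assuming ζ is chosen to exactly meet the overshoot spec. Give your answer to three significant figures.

From %OS = 100·exp(−πζ/√(1−ζ²)), invert to get ζ = −ln(OS)/√(π² + ln²(OS)) with OS = 0.430.
−ln 0.430 = 0.8440, so ζ = 0.8440/√(π² + 0.7123) = 0.259.
From t_s ≈ 3/(ζω_n): ω_n = 3/(ζ·t_s) = 3/(0.259·0.0250) = 463 rad/s.

ω_n ≈ 463 rad/s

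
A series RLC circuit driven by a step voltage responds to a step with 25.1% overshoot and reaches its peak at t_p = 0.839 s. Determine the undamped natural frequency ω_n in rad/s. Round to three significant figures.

ω_n ≈ 4.09 rad/s

ζ from %OS: ζ = |ln 0.251|/√(π²+ln²0.251) = 0.403.
t_p = π/ω_d ⇒ ω_d = 3.74 rad/s; then ω_n = ω_d/√(1−ζ²) = 4.09 rad/s.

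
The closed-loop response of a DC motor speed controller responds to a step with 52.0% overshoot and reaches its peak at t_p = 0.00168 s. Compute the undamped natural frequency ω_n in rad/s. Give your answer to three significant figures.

The overshoot fixes ζ = −ln(OS)/√(π²+ln²(OS)) = 0.204.
From t_p = π/ω_d, ω_d = π/0.00168 = 1870 rad/s, so ω_n = ω_d/√(1−ζ²) = 1910 rad/s.

ω_n ≈ 1910 rad/s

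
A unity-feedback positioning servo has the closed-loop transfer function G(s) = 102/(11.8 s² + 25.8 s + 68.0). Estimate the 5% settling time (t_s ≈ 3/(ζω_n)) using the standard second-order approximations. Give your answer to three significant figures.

t_s ≈ 2.74 s

Dividing through by 11.8: denominator becomes s² + 2.186 s + 5.763.
So ω_n = √5.763 = 2.40 rad/s and ζ = 2.186/(2·2.40) = 0.455.
t_s ≈ 3/(ζω_n) = 2.74 s.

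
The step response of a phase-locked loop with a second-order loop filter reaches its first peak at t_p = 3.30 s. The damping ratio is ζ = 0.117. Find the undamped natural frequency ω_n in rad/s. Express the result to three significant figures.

ω_n ≈ 0.959 rad/s

Peak time t_p = π/ω_d, so ω_d = π/t_p = π/3.30 = 0.952 rad/s.
ω_n = ω_d/√(1−ζ²) = 0.952/√0.986 = 0.959 rad/s.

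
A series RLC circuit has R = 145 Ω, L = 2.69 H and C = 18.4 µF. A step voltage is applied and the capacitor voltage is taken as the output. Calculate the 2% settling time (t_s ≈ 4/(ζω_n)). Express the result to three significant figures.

For a series RLC circuit (capacitor voltage as output), ω_n = 1/√(LC) = 1/√(2.69 H · 18.4 µF) = 142 rad/s.
ζ = (R/2)·√(C/L) = (145/2)·√(18.4 µF/2.69 H) = 0.190.
t_s ≈ 4/(ζω_n) = 0.148 s.

t_s ≈ 0.148 s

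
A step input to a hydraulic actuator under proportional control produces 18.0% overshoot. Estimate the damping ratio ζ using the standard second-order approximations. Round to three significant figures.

ζ ≈ 0.479

ζ = −ln(OS)/√(π² + (ln OS)²). With OS = 0.180, ln OS = −1.715 and ζ = 1.715/3.579 = 0.479.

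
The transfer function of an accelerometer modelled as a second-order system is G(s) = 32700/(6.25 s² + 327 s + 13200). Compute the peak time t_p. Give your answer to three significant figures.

t_p ≈ 0.0831 s

Dividing through by 6.25: denominator becomes s² + 52.32 s + 2112.
So ω_n = √2112 = 46.0 rad/s and ζ = 52.32/(2·46.0) = 0.569.
ω_d = 46.0·√(1 − 0.569²) = 37.8 rad/s. t_p = π/ω_d = 0.0831 s.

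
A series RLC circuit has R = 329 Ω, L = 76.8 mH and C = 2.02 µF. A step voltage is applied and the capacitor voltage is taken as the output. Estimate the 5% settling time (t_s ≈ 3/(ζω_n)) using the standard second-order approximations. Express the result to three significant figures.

For a series RLC circuit (capacitor voltage as output), ω_n = 1/√(LC) = 1/√(76.8 mH · 2.02 µF) = 2540 rad/s.
ζ = (R/2)·√(C/L) = (329/2)·√(2.02 µF/76.8 mH) = 0.844.
t_s ≈ 3/(ζω_n) = 0.00140 s.

t_s ≈ 0.00140 s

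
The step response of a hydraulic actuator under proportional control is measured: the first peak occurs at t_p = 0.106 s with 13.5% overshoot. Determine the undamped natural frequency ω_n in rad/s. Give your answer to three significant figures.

The overshoot fixes ζ = −ln(OS)/√(π²+ln²(OS)) = 0.538.
From t_p = π/ω_d, ω_d = π/0.106 = 29.6 rad/s, so ω_n = ω_d/√(1−ζ²) = 35.1 rad/s.

ω_n ≈ 35.1 rad/s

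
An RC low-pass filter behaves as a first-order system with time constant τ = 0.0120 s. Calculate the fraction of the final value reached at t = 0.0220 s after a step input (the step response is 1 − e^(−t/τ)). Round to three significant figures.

y/y_∞ ≈ 0.840

y(t)/y_∞ = 1 − e^(−t/τ) = 1 − e^(−0.0220/0.0120) = 1 − e^(−1.83) = 0.840.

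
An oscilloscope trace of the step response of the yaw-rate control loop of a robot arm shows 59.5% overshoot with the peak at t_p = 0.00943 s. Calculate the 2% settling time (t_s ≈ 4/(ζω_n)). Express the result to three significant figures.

From the overshoot, ζ = −ln(OS)/√(π²+ln²(OS)) = 0.163.
t_p = π/ω_d ⇒ ω_d = 333 rad/s; then ω_n = ω_d/√(1−ζ²) = 338 rad/s.
t_s ≈ 4/(ζω_n) = 4/(0.163·338) = 0.0727 s.

t_s ≈ 0.0727 s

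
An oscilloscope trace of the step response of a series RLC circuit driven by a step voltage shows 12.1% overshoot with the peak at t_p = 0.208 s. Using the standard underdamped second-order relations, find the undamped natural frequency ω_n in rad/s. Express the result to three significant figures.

From the overshoot, ζ = −ln(OS)/√(π²+ln²(OS)) = 0.558.
From t_p = π/ω_d, ω_d = π/0.208 = 15.1 rad/s, so ω_n = ω_d/√(1−ζ²) = 18.2 rad/s.

ω_n ≈ 18.2 rad/s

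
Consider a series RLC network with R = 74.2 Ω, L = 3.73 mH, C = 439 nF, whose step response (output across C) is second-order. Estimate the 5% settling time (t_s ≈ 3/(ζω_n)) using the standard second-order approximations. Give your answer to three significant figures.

t_s ≈ 0.000302 s

For a series RLC circuit (capacitor voltage as output), ω_n = 1/√(LC) = 1/√(3.73 mH · 439 nF) = 24700 rad/s.
ζ = (R/2)·√(C/L) = (74.2/2)·√(439 nF/3.73 mH) = 0.402.
t_s ≈ 3/(ζω_n) = 0.000302 s.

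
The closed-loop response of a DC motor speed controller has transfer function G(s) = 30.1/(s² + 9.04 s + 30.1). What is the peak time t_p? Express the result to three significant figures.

Comparing the denominator to s² + 2ζω_n s + ω_n²: ω_n = √30.1 = 5.49 rad/s, and 2ζω_n = 9.04 so ζ = 9.04/(2·5.49) = 0.824.
ω_d = ω_n√(1−ζ²) = 3.11 rad/s. Then t_p = π/ω_d = 1.01 s.

t_p ≈ 1.01 s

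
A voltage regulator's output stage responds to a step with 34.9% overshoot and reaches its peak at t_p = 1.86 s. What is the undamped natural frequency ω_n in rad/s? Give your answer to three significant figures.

ω_n ≈ 1.78 rad/s

ζ from %OS: ζ = |ln 0.349|/√(π²+ln²0.349) = 0.318.
t_p = π/ω_d ⇒ ω_d = 1.69 rad/s; then ω_n = ω_d/√(1−ζ²) = 1.78 rad/s.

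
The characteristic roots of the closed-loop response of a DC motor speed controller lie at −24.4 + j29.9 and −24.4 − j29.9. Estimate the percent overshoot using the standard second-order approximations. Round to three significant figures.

The poles are at −σ ± jω_d with σ = 24.4 and ω_d = 29.9, so ω_n = √(σ²+ω_d²) = 38.6 rad/s and ζ = σ/ω_n = 0.632.
Overshoot: exp(−π·0.632/√(1−0.632²)) = 0.0770, i.e. 7.70%.

%OS ≈ 7.70%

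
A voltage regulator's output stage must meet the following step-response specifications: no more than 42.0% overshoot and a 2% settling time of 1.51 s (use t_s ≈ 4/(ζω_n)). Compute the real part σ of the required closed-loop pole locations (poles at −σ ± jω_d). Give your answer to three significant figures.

σ ≈ 2.65

The settling-time spec alone fixes σ = ζω_n = 4/t_s = 4/1.51 = 2.65.
(Overshoot then fixes ζ = 0.266 and hence ω_d = σ·√(1−ζ²)/ζ = 9.59 rad/s.)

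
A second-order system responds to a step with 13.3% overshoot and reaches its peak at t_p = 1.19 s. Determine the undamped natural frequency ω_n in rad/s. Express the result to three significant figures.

ζ from %OS: ζ = |ln 0.133|/√(π²+ln²0.133) = 0.540.
t_p = π/ω_d ⇒ ω_d = 2.64 rad/s; then ω_n = ω_d/√(1−ζ²) = 3.14 rad/s.

ω_n ≈ 3.14 rad/s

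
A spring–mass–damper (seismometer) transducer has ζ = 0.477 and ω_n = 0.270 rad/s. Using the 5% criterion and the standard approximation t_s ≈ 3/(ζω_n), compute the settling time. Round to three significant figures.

t_s ≈ 23.3 s

t_s ≈ 3/(ζω_n) = 3/(0.477 × 0.270) = 23.3 s.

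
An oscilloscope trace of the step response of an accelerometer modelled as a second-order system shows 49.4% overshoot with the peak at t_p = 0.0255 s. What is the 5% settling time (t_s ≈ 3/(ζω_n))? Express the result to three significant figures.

The overshoot fixes ζ = −ln(OS)/√(π²+ln²(OS)) = 0.219.
t_p = π/ω_d ⇒ ω_d = 123 rad/s; then ω_n = ω_d/√(1−ζ²) = 126 rad/s.
t_s ≈ 3/(ζω_n) = 3/(0.219·126) = 0.108 s.

t_s ≈ 0.108 s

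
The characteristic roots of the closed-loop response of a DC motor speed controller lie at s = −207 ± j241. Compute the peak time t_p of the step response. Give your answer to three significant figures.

t_p = π/ω_d with ω_d = 241 (the imaginary part), so t_p = 0.0130 s.

t_p ≈ 0.0130 s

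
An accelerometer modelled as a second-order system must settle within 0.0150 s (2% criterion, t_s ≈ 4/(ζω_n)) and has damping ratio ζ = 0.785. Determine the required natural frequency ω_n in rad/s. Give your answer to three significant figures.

ω_n ≈ 340 rad/s

Rearranging t_s ≈ 4/(ζω_n) gives ω_n = 4/(ζ·t_s) = 4/(0.785 × 0.0150) = 340 rad/s.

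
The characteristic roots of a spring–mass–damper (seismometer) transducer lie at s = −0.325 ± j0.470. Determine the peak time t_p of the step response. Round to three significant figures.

t_p ≈ 6.68 s

t_p = π/ω_d with ω_d = 0.470 (the imaginary part), so t_p = 6.68 s.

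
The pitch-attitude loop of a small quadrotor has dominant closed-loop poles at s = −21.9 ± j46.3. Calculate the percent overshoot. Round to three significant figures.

With σ = 21.9, ω_d = 46.3: ω_n = √(σ²+ω_d²) = 51.2 rad/s, ζ = σ/ω_n = 0.428.
Overshoot: exp(−π·0.428/√(1−0.428²)) = 0.226, i.e. 22.6%.

%OS ≈ 22.6%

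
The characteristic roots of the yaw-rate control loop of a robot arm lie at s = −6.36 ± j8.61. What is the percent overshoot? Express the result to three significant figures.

%OS ≈ 9.82%

With σ = 6.36, ω_d = 8.61: ω_n = √(σ²+ω_d²) = 10.7 rad/s, ζ = σ/ω_n = 0.594.
%OS = 100·exp(−πζ/√(1−ζ²)) = 9.82%.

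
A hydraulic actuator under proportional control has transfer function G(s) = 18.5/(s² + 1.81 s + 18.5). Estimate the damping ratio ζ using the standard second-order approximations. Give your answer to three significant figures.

ζ ≈ 0.210

Comparing the denominator to s² + 2ζω_n s + ω_n²: ω_n = √18.5 = 4.30 rad/s, and 2ζω_n = 1.81 so ζ = 1.81/(2·4.30) = 0.210.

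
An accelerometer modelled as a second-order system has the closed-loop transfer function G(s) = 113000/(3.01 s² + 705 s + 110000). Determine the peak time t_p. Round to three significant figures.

t_p ≈ 0.0208 s

Dividing through by 3.01: denominator becomes s² + 234.2 s + 36540.
So ω_n = √36540 = 191 rad/s and ζ = 234.2/(2·191) = 0.613.
ω_d = ω_n√(1−ζ²) = 151 rad/s. t_p = π/ω_d = 0.0208 s.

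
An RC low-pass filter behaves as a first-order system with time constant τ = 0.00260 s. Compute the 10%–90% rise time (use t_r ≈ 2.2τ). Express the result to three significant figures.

t_r ≈ 0.00572 s

t_r ≈ 2.2τ = 0.00572 s.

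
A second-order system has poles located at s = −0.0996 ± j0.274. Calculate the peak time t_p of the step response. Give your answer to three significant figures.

t_p ≈ 11.5 s

t_p = π/ω_d with ω_d = 0.274 (the imaginary part), so t_p = 11.5 s.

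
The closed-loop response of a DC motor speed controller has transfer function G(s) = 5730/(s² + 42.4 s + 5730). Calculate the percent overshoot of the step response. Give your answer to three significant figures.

Comparing the denominator to s² + 2ζω_n s + ω_n²: ω_n = √5730 = 75.7 rad/s, and 2ζω_n = 42.4 so ζ = 42.4/(2·75.7) = 0.280.
Overshoot: exp(−π·0.280/√(1−0.280²)) = 0.400, i.e. 40.0%.

%OS ≈ 40.0%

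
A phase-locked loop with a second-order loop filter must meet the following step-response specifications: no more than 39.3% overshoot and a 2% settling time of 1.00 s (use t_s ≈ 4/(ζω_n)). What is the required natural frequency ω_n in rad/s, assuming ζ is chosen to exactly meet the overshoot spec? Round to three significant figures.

ω_n ≈ 14.0 rad/s

ζ = −ln(OS)/√(π² + (ln OS)²). With OS = 0.393, ln OS = −0.9339 and ζ = 0.9339/3.277 = 0.285.
From t_s ≈ 4/(ζω_n): ω_n = 4/(ζ·t_s) = 4/(0.285·1.00) = 14.0 rad/s.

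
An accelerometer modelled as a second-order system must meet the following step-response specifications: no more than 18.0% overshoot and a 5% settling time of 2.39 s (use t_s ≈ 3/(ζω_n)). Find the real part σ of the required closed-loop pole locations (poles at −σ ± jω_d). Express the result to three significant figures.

σ ≈ 1.26

The settling-time spec alone fixes σ = ζω_n = 3/t_s = 3/2.39 = 1.26.
(Overshoot then fixes ζ = 0.479 and hence ω_d = σ·√(1−ζ²)/ζ = 2.30 rad/s.)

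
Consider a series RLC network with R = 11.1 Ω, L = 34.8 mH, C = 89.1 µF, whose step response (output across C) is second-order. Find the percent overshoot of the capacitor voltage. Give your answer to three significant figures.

For a series RLC circuit (capacitor voltage as output), ω_n = 1/√(LC) = 1/√(34.8 mH · 89.1 µF) = 568 rad/s.
ζ = (R/2)·√(C/L) = (11.1/2)·√(89.1 µF/34.8 mH) = 0.281.
Overshoot: exp(−π·0.281/√(1−0.281²)) = 0.399, i.e. 39.9%.

%OS ≈ 39.9%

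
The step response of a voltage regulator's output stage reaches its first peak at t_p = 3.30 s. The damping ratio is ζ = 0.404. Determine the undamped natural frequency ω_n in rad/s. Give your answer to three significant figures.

ω_n ≈ 1.04 rad/s

Peak time t_p = π/ω_d, so ω_d = π/t_p = π/3.30 = 0.952 rad/s.
ω_n = ω_d/√(1−ζ²) = 0.952/√0.837 = 1.04 rad/s.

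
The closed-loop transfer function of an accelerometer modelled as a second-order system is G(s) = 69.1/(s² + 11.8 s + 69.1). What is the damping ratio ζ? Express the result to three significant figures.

ζ ≈ 0.710

Comparing the denominator to s² + 2ζω_n s + ω_n²: ω_n = √69.1 = 8.31 rad/s, and 2ζω_n = 11.8 so ζ = 11.8/(2·8.31) = 0.710.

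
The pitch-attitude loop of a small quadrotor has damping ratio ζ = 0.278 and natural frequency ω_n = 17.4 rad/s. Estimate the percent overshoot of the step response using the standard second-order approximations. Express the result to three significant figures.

%OS ≈ 40.3%

For an underdamped second-order system, %OS = 100·exp(−πζ/√(1−ζ²)).
πζ/√(1−ζ²) = π·0.278/√(1−0.0773) = 0.9092, so %OS = 100·e^(−0.9092) = 40.3%.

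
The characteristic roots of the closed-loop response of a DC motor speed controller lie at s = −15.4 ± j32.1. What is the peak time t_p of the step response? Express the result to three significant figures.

t_p ≈ 0.0979 s

t_p = π/ω_d with ω_d = 32.1 (the imaginary part), so t_p = 0.0979 s.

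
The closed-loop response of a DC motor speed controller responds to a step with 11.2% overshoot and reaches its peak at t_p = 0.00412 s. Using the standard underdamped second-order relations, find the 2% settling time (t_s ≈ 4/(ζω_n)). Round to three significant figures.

t_s ≈ 0.00753 s

ζ from %OS: ζ = |ln 0.112|/√(π²+ln²0.112) = 0.572.
t_p = π/ω_d ⇒ ω_d = 763 rad/s; then ω_n = ω_d/√(1−ζ²) = 929 rad/s.
t_s ≈ 4/(ζω_n) = 4/(0.572·929) = 0.00753 s.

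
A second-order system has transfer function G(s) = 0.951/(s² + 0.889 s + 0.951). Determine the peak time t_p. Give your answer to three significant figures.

Matching coefficients with s² + 2ζω_n s + ω_n² gives ω_n² = 0.951 ⇒ ω_n = 0.975 rad/s, and ζ = 0.889/(2ω_n) = 0.456.
ω_d = ω_n√(1−ζ²) = 0.868 rad/s. Then t_p = π/ω_d = 3.62 s.

t_p ≈ 3.62 s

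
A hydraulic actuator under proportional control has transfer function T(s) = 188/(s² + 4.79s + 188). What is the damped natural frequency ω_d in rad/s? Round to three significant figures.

ω_d ≈ 13.5 rad/s

ω_n = √188 = 13.7 rad/s; ζ = 4.79/(2·13.7) = 0.175.
The damped frequency ω_d = ω_n√(1−ζ²) = 13.5 rad/s.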